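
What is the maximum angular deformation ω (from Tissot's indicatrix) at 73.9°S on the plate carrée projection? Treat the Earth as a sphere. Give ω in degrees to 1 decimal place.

68.9°

For the equirectangular projection with φ₀ = 0 (plate carrée), h = 1 along meridians and k = sec φ along parallels.
At 73.9°: h = 1.000, k = 3.606; principal scales a = 3.606, b = 1.000.
sin(ω/2) = (a − b)/(a + b) = 2.606/4.606 = 0.5658, so ω = 2 arcsin(0.5658) ≈ 68.9°.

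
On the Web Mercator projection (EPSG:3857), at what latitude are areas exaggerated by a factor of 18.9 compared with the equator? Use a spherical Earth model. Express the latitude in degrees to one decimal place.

76.7°

Mercator areal scale is sec²φ.
sec²φ = 18.9  ⇒  cos²φ = 0.05291  ⇒  cos φ = 0.2300.
φ = arccos(0.2300) ≈ 76.7°.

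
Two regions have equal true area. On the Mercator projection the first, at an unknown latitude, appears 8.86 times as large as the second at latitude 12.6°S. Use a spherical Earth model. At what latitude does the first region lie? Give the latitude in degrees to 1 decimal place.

Mercator areal scale is sec²φ, so apparent-area ratio = sec²φ₁ / sec²φ₂ = cos²φ₂ / cos²φ₁.
cos²φ₂ / cos²φ₁ = 8.86  ⇒  cos φ₁ = cos 12.6° / √8.86 = 0.9759/2.977 = 0.3279.
φ₁ = arccos(0.3279) ≈ 70.9°.

70.9°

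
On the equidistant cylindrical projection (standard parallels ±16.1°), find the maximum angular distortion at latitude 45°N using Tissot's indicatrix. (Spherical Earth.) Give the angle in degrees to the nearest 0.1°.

17.5°

In the equirectangular projection with standard parallel φ₀ = 16.1° (x = Rλ cos φ₀, y = Rφ), meridians are true-scale (h = 1) and the parallel scale is k = cos φ₀ / cos φ.
At 45°: h = 1.000, k = 1.359; principal scales a = 1.359, b = 1.000.
sin(ω/2) = (a − b)/(a + b) = 0.3587/2.359 = 0.1521, so ω = 2 arcsin(0.1521) ≈ 17.5°.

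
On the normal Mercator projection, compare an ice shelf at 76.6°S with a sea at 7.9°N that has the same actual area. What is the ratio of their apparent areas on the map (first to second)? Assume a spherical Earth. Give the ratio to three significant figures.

18.3

Mercator is conformal with k = sec φ, so areal scale = k² = sec²φ.
At 76.6°: sec²(76.6°) = 1/0.2317² = 18.62.
At 7.9°: sec²(7.9°) = 1/0.9905² = 1.019.
Ratio = 18.62/1.019 = cos²(7.9°)/cos²(76.6°) ≈ 18.3.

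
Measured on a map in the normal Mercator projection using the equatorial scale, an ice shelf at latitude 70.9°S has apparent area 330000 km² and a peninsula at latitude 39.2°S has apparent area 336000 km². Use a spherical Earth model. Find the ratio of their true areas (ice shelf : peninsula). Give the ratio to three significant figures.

0.175

Since Mercator area scale is 1/cos²φ, the true area equals the apparent area multiplied by cos²φ.
True area of ice shelf: 330000 × cos²(70.9°) = 330000 × 0.1071 = 35330 km².
True area of peninsula: 336000 × cos²(39.2°) = 336000 × 0.6005 = 201800 km².
Ratio = 35330 / 201800 ≈ 0.175.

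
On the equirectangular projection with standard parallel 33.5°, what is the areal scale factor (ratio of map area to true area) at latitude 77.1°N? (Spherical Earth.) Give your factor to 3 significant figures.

3.74

The equidistant cylindrical projection with φ₀ = 33.5° has h = 1 (meridians true) and k = cos φ₀ / cos φ along parallels.
Areal scale = h·k = 1 × cos φ₀ / cos φ; at 77.1°, h = 1.000, k = 3.735, so h·k = 3.735.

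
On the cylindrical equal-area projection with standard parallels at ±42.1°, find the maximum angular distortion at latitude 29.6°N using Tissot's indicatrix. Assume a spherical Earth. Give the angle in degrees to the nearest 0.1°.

A cylindrical equal-area projection with standard parallel φ₀ has meridian scale h = cos φ / cos φ₀ and parallel scale k = cos φ₀ / cos φ (so areas are preserved, h·k = 1).
At 29.6°: h = 1.172, k = 0.8533; principal scales a = 1.172, b = 0.8533.
sin(ω/2) = (a − b)/(a + b) = 0.3185/2.025 = 0.1573, so ω = 2 arcsin(0.1573) ≈ 18.1°.

18.1°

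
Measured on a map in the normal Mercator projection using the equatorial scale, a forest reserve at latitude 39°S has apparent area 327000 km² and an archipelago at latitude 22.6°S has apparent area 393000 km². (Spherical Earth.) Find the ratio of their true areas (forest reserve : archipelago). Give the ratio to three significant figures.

0.590

Since Mercator area scale is 1/cos²φ, the true area equals the apparent area multiplied by cos²φ.
True area of forest reserve: 327000 × cos²(39°) = 327000 × 0.6040 = 197500 km².
True area of archipelago: 393000 × cos²(22.6°) = 393000 × 0.8523 = 335000 km².
Ratio = 197500 / 335000 ≈ 0.590.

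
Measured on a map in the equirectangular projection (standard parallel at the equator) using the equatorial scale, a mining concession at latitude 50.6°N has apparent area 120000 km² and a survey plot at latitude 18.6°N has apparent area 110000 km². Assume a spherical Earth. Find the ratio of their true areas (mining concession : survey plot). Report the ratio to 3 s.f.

0.731

On the plate carrée, areal scale = h·k = 1 × sec φ, so true area = apparent × cos φ.
True area of mining concession: 120000 × cos(50.6°) = 120000 × 0.6347 = 76170 km².
True area of survey plot: 110000 × cos(18.6°) = 110000 × 0.9478 = 104300 km².
Ratio = 76170 / 104300 ≈ 0.731.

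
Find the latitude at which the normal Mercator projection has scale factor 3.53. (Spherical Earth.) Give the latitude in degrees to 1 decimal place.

Mercator scale is k = sec φ = 1/cos φ.
1/cos φ = 3.53  ⇒  cos φ = 0.2833  ⇒  φ = arccos(0.2833) ≈ 73.5°.

73.5°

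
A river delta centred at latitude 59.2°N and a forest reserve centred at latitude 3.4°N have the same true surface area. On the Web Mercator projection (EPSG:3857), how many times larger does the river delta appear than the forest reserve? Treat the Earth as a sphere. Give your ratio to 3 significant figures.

3.80

Mercator is conformal with k = sec φ, so areal scale = k² = sec²φ.
At 59.2°: sec²(59.2°) = 1/0.5120² = 3.814.
At 3.4°: sec²(3.4°) = 1/0.9982² = 1.004.
Ratio = 3.814/1.004 = cos²(3.4°)/cos²(59.2°) ≈ 3.80.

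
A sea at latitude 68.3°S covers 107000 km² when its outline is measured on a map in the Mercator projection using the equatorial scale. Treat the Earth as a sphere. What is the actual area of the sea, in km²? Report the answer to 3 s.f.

Mercator is conformal, so the point scale is isotropic: h = k = sec φ = 1/cos φ.
Areal scale = k² = sec²φ = 1/cos²(68.3°) = 1/0.3697² = 7.315.
True area = apparent / (areal scale) = 107000 / 7.315 ≈ 14600 km².

14600 km²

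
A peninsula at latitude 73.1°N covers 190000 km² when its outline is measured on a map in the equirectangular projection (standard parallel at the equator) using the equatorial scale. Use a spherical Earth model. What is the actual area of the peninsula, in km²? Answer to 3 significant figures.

For the equirectangular projection with φ₀ = 0 (plate carrée), h = 1 along meridians and k = sec φ along parallels.
Areal scale = h·k = 1 × sec φ; at 73.1°, h = 1.000, k = 3.440, so h·k = 3.440.
True area = apparent / (areal scale) = 190000 / 3.440 ≈ 55200 km².

55200 km²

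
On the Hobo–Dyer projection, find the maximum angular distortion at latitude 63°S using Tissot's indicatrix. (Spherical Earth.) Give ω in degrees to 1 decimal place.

60.9°

The Hobo–Dyer projection is cylindrical equal-area with φ₀ = 37.5°. A cylindrical equal-area projection with standard parallel φ₀ has meridian scale h = cos φ / cos φ₀ and parallel scale k = cos φ₀ / cos φ (so areas are preserved, h·k = 1).
At 63°: h = 0.5722, k = 1.748; principal scales a = 1.748, b = 0.5722.
sin(ω/2) = (a − b)/(a + b) = 1.175/2.320 = 0.5066, so ω = 2 arcsin(0.5066) ≈ 60.9°.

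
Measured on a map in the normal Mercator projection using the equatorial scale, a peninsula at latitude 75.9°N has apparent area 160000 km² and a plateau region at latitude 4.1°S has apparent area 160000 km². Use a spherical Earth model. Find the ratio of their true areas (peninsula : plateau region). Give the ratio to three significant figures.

On Mercator the areal scale is sec²φ, so true area = apparent × cos²φ.
True area of peninsula: 160000 × cos²(75.9°) = 160000 × 0.05935 = 9496 km².
True area of plateau region: 160000 × cos²(4.1°) = 160000 × 0.9949 = 159200 km².
Ratio = 9496 / 159200 ≈ 0.0597.

0.0597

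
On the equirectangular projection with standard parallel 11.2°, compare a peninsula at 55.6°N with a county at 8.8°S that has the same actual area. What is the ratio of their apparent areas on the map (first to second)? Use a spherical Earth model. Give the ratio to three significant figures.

1.75

In the equirectangular projection with standard parallel φ₀ = 11.2° (x = Rλ cos φ₀, y = Rφ), meridians are true-scale (h = 1) and the parallel scale is k = cos φ₀ / cos φ.
Areal scale at 55.6°: h·k = 1.000 × 1.736 = 1.736.
Areal scale at 8.8°: h·k = 1.000 × 0.9926 = 0.9926.
Ratio = 1.736/0.9926 ≈ 1.75.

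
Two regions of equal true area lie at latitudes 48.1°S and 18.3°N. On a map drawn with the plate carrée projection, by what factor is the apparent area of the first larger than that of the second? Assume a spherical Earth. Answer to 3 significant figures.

1.42

In the plate carrée (x = Rλ, y = Rφ), meridians are true-scale (h = 1) and parallels are stretched by k = sec φ.
Areal scale at 48.1°: h·k = 1.000 × 1.497 = 1.497.
Areal scale at 18.3°: h·k = 1.000 × 1.053 = 1.053.
Ratio = 1.497/1.053 ≈ 1.42.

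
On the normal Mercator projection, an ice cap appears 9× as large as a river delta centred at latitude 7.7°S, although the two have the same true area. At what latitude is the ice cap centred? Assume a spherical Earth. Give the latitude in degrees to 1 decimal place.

70.7°

For equal true areas on Mercator, apparent areas scale as sec²φ, so the ratio is cos²φ₂ / cos²φ₁.
cos²φ₂ / cos²φ₁ = 9  ⇒  cos φ₁ = cos 7.7° / √9 = 0.9910/3.000 = 0.3303.
φ₁ = arccos(0.3303) ≈ 70.7°.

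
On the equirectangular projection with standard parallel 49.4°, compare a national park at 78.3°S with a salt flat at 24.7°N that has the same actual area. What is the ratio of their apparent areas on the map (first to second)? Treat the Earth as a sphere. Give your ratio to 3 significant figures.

In the equirectangular projection with standard parallel φ₀ = 49.4° (x = Rλ cos φ₀, y = Rφ), meridians are true-scale (h = 1) and the parallel scale is k = cos φ₀ / cos φ.
Areal scale at 78.3°: h·k = 1.000 × 3.209 = 3.209.
Areal scale at 24.7°: h·k = 1.000 × 0.7163 = 0.7163.
Ratio = 3.209/0.7163 ≈ 4.48.

4.48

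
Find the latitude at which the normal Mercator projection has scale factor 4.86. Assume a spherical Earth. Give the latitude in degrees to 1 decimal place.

78.1°

Mercator scale is k = sec φ = 1/cos φ.
1/cos φ = 4.86  ⇒  cos φ = 0.2058  ⇒  φ = arccos(0.2058) ≈ 78.1°.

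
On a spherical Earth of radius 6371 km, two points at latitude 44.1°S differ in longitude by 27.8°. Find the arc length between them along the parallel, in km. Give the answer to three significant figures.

Arc length along a parallel = R cos φ · Δλ (with Δλ in radians).
= 6371 × cos 44.1° × (27.8° × π/180) = 6371 × 0.7181 × 0.4852 ≈ 2220 km.

2220 km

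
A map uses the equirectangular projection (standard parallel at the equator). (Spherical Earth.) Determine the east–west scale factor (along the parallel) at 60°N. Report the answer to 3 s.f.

2.00

In the plate carrée (x = Rλ, y = Rφ), meridians are true-scale (h = 1) and parallels are stretched by k = sec φ.
k = 1/cos 60° = 1/0.5000 = 2.000.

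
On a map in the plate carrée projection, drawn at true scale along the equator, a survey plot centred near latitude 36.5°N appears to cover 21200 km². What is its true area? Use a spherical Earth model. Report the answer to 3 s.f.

For the equirectangular projection with φ₀ = 0 (plate carrée), h = 1 along meridians and k = sec φ along parallels.
Areal scale = h·k = 1 × sec φ; at 36.5°, h = 1.000, k = 1.244, so h·k = 1.244.
True area = apparent / (areal scale) = 21200 / 1.244 ≈ 17000 km².

17000 km²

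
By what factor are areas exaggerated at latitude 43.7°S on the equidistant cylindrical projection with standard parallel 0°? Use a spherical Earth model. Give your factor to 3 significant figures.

1.38

For the equirectangular projection with φ₀ = 0 (plate carrée), h = 1 along meridians and k = sec φ along parallels.
Areal scale = h·k = 1 × sec φ; at 43.7°, h = 1.000, k = 1.383, so h·k = 1.383.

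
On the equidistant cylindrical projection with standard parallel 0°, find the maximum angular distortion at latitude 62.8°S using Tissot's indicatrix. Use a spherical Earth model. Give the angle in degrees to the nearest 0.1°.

43.8°

For the equirectangular projection with φ₀ = 0 (plate carrée), h = 1 along meridians and k = sec φ along parallels.
At 62.8°: h = 1.000, k = 2.188; principal scales a = 2.188, b = 1.000.
sin(ω/2) = (a − b)/(a + b) = 1.188/3.188 = 0.3726, so ω = 2 arcsin(0.3726) ≈ 43.8°.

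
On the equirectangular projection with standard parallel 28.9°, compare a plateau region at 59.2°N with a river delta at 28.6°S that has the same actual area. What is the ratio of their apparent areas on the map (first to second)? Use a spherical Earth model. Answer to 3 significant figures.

1.71

With standard parallel φ₀ = 28.9°, the equirectangular projection gives x = Rλ cos φ₀, y = Rφ, so h = 1 and k = cos 28.9° / cos φ.
Areal scale at 59.2°: h·k = 1.000 × 1.710 = 1.710.
Areal scale at 28.6°: h·k = 1.000 × 0.9971 = 0.9971.
Ratio = 1.710/0.9971 ≈ 1.71.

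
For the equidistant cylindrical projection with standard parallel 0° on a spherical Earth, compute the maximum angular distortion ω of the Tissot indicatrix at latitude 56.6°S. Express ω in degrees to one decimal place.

For the equirectangular projection with φ₀ = 0 (plate carrée), h = 1 along meridians and k = sec φ along parallels.
At 56.6°: h = 1.000, k = 1.817; principal scales a = 1.817, b = 1.000.
sin(ω/2) = (a − b)/(a + b) = 0.8166/2.817 = 0.2899, so ω = 2 arcsin(0.2899) ≈ 33.7°.

33.7°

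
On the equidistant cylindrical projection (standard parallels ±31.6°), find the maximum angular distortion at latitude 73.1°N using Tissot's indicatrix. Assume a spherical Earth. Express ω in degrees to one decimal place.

In the equirectangular projection with standard parallel φ₀ = 31.6° (x = Rλ cos φ₀, y = Rφ), meridians are true-scale (h = 1) and the parallel scale is k = cos φ₀ / cos φ.
At 73.1°: h = 1.000, k = 2.930; principal scales a = 2.930, b = 1.000.
sin(ω/2) = (a − b)/(a + b) = 1.930/3.930 = 0.4911, so ω = 2 arcsin(0.4911) ≈ 58.8°.

58.8°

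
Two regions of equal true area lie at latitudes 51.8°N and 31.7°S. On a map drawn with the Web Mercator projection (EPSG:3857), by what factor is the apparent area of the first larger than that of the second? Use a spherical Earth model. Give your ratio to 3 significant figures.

Mercator areal scale is sec²φ.
At 51.8°: sec²(51.8°) = 1/0.6184² = 2.615.
At 31.7°: sec²(31.7°) = 1/0.8508² = 1.381.
Ratio = 2.615/1.381 = cos²(31.7°)/cos²(51.8°) ≈ 1.89.

1.89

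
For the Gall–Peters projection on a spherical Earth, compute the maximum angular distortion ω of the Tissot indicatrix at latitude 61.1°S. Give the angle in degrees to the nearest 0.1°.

Gall–Peters is a cylindrical equal-area projection with standard parallels at ±45°. For cylindrical equal-area with standard parallel φ₀, h = cos φ / cos φ₀ and k = cos φ₀ / cos φ, so h·k = 1.
At 61.1°: h = 0.6835, k = 1.463; principal scales a = 1.463, b = 0.6835.
sin(ω/2) = (a − b)/(a + b) = 0.7797/2.147 = 0.3632, so ω = 2 arcsin(0.3632) ≈ 42.6°.

42.6°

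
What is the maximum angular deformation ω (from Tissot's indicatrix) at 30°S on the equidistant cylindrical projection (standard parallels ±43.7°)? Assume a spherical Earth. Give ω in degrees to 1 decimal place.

10.3°

With standard parallel φ₀ = 43.7°, the equirectangular projection gives x = Rλ cos φ₀, y = Rφ, so h = 1 and k = cos 43.7° / cos φ.
At 30°: h = 1.000, k = 0.8348; principal scales a = 1.000, b = 0.8348.
sin(ω/2) = (a − b)/(a + b) = 0.1652/1.835 = 0.09003, so ω = 2 arcsin(0.09003) ≈ 10.3°.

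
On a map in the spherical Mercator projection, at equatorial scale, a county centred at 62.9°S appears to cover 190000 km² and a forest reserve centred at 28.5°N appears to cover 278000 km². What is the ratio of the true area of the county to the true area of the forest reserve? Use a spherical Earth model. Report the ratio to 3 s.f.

On Mercator the areal scale is sec²φ, so true area = apparent × cos²φ.
True area of county: 190000 × cos²(62.9°) = 190000 × 0.2075 = 39430 km².
True area of forest reserve: 278000 × cos²(28.5°) = 278000 × 0.7723 = 214700 km².
Ratio = 39430 / 214700 ≈ 0.184.

0.184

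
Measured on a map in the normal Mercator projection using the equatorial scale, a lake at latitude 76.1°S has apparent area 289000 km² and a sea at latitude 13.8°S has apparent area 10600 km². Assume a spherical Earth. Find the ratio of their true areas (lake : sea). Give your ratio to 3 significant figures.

Mercator's areal exaggeration is sec²φ; hence true area = (apparent area) · cos²φ.
True area of lake: 289000 × cos²(76.1°) = 289000 × 0.05771 = 16680 km².
True area of sea: 10600 × cos²(13.8°) = 10600 × 0.9431 = 9997 km².
Ratio = 16680 / 9997 ≈ 1.67.

1.67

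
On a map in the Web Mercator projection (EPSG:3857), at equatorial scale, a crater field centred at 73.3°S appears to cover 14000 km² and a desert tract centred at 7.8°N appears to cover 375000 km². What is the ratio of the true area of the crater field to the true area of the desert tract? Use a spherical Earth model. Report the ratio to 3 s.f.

Mercator's areal exaggeration is sec²φ; hence true area = (apparent area) · cos²φ.
True area of crater field: 14000 × cos²(73.3°) = 14000 × 0.08258 = 1156 km².
True area of desert tract: 375000 × cos²(7.8°) = 375000 × 0.9816 = 368100 km².
Ratio = 1156 / 368100 ≈ 0.00314.

0.00314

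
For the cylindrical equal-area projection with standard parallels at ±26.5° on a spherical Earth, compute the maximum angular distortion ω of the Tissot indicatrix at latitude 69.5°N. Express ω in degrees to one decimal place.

94.5°

Cylindrical equal-area (φ₀ = 26.5°): h = cos φ / cos 26.5° along meridians, k = cos 26.5° / cos φ along parallels; h·k = 1.
At 69.5°: h = 0.3913, k = 2.555; principal scales a = 2.555, b = 0.3913.
sin(ω/2) = (a − b)/(a + b) = 2.164/2.947 = 0.7344, so ω = 2 arcsin(0.7344) ≈ 94.5°.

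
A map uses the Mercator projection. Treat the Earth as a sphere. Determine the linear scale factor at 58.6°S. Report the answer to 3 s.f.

1.92

For Mercator, h = k = sec φ (a conformal cylindrical projection has a single point scale, 1/cos φ).
k = 1/cos 58.6° = 1/0.5210 = 1.919.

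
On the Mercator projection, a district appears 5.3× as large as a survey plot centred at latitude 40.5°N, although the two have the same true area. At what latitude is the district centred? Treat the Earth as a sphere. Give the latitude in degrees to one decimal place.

70.7°

Mercator areal scale is sec²φ, so apparent-area ratio = sec²φ₁ / sec²φ₂ = cos²φ₂ / cos²φ₁.
cos²φ₂ / cos²φ₁ = 5.3  ⇒  cos φ₁ = cos 40.5° / √5.3 = 0.7604/2.302 = 0.3303.
φ₁ = arccos(0.3303) ≈ 70.7°.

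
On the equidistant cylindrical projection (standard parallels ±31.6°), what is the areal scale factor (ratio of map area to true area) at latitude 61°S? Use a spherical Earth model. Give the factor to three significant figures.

1.76

The equidistant cylindrical projection with φ₀ = 31.6° has h = 1 (meridians true) and k = cos φ₀ / cos φ along parallels.
Areal scale = h·k = 1 × cos φ₀ / cos φ; at 61°, h = 1.000, k = 1.757, so h·k = 1.757.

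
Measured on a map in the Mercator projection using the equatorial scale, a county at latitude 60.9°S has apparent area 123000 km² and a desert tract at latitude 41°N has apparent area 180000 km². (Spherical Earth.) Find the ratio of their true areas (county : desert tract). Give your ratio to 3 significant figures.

0.284

On Mercator the areal scale is sec²φ, so true area = apparent × cos²φ.
True area of county: 123000 × cos²(60.9°) = 123000 × 0.2365 = 29090 km².
True area of desert tract: 180000 × cos²(41°) = 180000 × 0.5696 = 102500 km².
Ratio = 29090 / 102500 ≈ 0.284.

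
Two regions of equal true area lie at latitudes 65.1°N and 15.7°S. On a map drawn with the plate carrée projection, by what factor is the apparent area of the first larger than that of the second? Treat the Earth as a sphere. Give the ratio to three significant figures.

2.29

Plate carrée maps x = Rλ, y = Rφ. The meridian scale is h = 1 and the parallel scale is k = 1/cos φ = sec φ.
Areal scale at 65.1°: h·k = 1.000 × 2.375 = 2.375.
Areal scale at 15.7°: h·k = 1.000 × 1.039 = 1.039.
Ratio = 2.375/1.039 ≈ 2.29.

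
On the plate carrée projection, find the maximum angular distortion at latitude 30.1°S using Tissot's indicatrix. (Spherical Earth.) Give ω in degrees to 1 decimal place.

In the plate carrée (x = Rλ, y = Rφ), meridians are true-scale (h = 1) and parallels are stretched by k = sec φ.
At 30.1°: h = 1.000, k = 1.156; principal scales a = 1.156, b = 1.000.
sin(ω/2) = (a − b)/(a + b) = 0.1559/2.156 = 0.07230, so ω = 2 arcsin(0.07230) ≈ 8.3°.

8.3°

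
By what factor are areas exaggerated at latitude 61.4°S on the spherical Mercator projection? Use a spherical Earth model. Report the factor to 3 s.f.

4.36

Mercator is conformal, so the point scale is isotropic: h = k = sec φ = 1/cos φ.
Areal scale = k² = sec²φ = 1/cos²(61.4°) = 1/0.4787² = 4.364.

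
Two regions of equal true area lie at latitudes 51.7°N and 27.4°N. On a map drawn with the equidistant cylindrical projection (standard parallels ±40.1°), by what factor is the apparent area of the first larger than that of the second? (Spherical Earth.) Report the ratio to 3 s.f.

With standard parallel φ₀ = 40.1°, the equirectangular projection gives x = Rλ cos φ₀, y = Rφ, so h = 1 and k = cos 40.1° / cos φ.
Areal scale at 51.7°: h·k = 1.000 × 1.234 = 1.234.
Areal scale at 27.4°: h·k = 1.000 × 0.8616 = 0.8616.
Ratio = 1.234/0.8616 ≈ 1.43.

1.43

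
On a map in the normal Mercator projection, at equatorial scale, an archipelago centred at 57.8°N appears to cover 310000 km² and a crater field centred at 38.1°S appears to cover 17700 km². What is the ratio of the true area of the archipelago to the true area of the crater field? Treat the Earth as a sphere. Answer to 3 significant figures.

Since Mercator area scale is 1/cos²φ, the true area equals the apparent area multiplied by cos²φ.
True area of archipelago: 310000 × cos²(57.8°) = 310000 × 0.2840 = 88030 km².
True area of crater field: 17700 × cos²(38.1°) = 17700 × 0.6193 = 10960 km².
Ratio = 88030 / 10960 ≈ 8.03.

8.03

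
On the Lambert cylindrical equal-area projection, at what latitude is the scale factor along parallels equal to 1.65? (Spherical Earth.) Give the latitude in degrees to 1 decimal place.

52.7°

The Lambert cylindrical equal-area projection is the cylindrical equal-area projection with its standard parallel at the equator (φ₀ = 0). Cylindrical equal-area (φ₀ = 0°): h = cos φ / cos 0° along meridians, k = cos 0° / cos φ along parallels; h·k = 1.
k = cos φ₀ / cos φ = 1.65  ⇒  cos φ = cos 0° / 1.65 = 0.6061.
φ = arccos(0.6061) ≈ 52.7°.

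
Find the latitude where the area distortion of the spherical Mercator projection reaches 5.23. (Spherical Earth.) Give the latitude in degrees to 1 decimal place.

Mercator areal scale is sec²φ.
sec²φ = 5.23  ⇒  cos²φ = 0.1912  ⇒  cos φ = 0.4373.
φ = arccos(0.4373) ≈ 64.1°.

64.1°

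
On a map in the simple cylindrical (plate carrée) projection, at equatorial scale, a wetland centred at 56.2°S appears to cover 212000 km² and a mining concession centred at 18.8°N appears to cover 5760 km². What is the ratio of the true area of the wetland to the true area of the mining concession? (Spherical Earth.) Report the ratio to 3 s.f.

On the plate carrée, areal scale = h·k = 1 × sec φ, so true area = apparent × cos φ.
True area of wetland: 212000 × cos(56.2°) = 212000 × 0.5563 = 117900 km².
True area of mining concession: 5760 × cos(18.8°) = 5760 × 0.9466 = 5453 km².
Ratio = 117900 / 5453 ≈ 21.6.

21.6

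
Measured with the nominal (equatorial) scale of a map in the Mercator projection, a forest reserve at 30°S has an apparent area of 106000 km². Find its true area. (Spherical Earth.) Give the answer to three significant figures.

79500 km²

The Mercator projection is conformal; its linear scale factor is the same in every direction and equals sec φ = 1/cos φ.
Areal scale = k² = sec²φ = 1/cos²(30°) = 1/0.8660² = 1.333.
True area = apparent / (areal scale) = 106000 / 1.333 ≈ 79500 km².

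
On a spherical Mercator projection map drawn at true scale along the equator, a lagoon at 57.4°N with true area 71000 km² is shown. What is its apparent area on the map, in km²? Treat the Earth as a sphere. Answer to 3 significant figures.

The Mercator projection is conformal; its linear scale factor is the same in every direction and equals sec φ = 1/cos φ.
Areal scale = k² = sec²φ = 1/cos²(57.4°) = 1/0.5388² = 3.445.
Apparent area = 71000 × 3.445 ≈ 245000 km².

245000 km²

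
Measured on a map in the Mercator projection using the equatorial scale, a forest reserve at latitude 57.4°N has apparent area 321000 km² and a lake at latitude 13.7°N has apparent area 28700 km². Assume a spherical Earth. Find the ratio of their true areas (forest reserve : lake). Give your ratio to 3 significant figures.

Since Mercator area scale is 1/cos²φ, the true area equals the apparent area multiplied by cos²φ.
True area of forest reserve: 321000 × cos²(57.4°) = 321000 × 0.2903 = 93180 km².
True area of lake: 28700 × cos²(13.7°) = 28700 × 0.9439 = 27090 km².
Ratio = 93180 / 27090 ≈ 3.44.

3.44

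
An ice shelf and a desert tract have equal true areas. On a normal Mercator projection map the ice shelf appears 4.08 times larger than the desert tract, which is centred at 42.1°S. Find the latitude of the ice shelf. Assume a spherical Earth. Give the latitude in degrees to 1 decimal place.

68.4°

For equal true areas on Mercator, apparent areas scale as sec²φ, so the ratio is cos²φ₂ / cos²φ₁.
cos²φ₂ / cos²φ₁ = 4.08  ⇒  cos φ₁ = cos 42.1° / √4.08 = 0.7420/2.020 = 0.3673.
φ₁ = arccos(0.3673) ≈ 68.4°.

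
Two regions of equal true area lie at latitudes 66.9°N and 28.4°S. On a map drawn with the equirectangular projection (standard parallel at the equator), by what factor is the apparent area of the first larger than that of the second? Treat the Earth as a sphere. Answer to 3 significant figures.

2.24

For the equirectangular projection with φ₀ = 0 (plate carrée), h = 1 along meridians and k = sec φ along parallels.
Areal scale at 66.9°: h·k = 1.000 × 2.549 = 2.549.
Areal scale at 28.4°: h·k = 1.000 × 1.137 = 1.137.
Ratio = 2.549/1.137 ≈ 2.24.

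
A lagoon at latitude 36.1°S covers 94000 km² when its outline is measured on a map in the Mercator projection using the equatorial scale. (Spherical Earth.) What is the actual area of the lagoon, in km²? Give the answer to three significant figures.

61400 km²

Mercator is conformal, so the point scale is isotropic: h = k = sec φ = 1/cos φ.
Areal scale = k² = sec²φ = 1/cos²(36.1°) = 1/0.8080² = 1.532.
True area = apparent / (areal scale) = 94000 / 1.532 ≈ 61400 km².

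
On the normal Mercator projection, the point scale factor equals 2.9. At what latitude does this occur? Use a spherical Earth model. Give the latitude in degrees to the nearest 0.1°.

Mercator scale is k = sec φ = 1/cos φ.
1/cos φ = 2.9  ⇒  cos φ = 0.3448  ⇒  φ = arccos(0.3448) ≈ 69.8°.

69.8°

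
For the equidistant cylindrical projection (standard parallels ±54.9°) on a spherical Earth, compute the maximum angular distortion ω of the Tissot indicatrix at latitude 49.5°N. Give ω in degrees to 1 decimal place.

7.0°

With standard parallel φ₀ = 54.9°, the equirectangular projection gives x = Rλ cos φ₀, y = Rφ, so h = 1 and k = cos 54.9° / cos φ.
At 49.5°: h = 1.000, k = 0.8854; principal scales a = 1.000, b = 0.8854.
sin(ω/2) = (a − b)/(a + b) = 0.1146/1.885 = 0.06080, so ω = 2 arcsin(0.06080) ≈ 7.0°.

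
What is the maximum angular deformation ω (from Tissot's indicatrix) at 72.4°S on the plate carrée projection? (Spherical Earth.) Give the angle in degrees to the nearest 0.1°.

Plate carrée maps x = Rλ, y = Rφ. The meridian scale is h = 1 and the parallel scale is k = 1/cos φ = sec φ.
At 72.4°: h = 1.000, k = 3.307; principal scales a = 3.307, b = 1.000.
sin(ω/2) = (a − b)/(a + b) = 2.307/4.307 = 0.5357, so ω = 2 arcsin(0.5357) ≈ 64.8°.

64.8°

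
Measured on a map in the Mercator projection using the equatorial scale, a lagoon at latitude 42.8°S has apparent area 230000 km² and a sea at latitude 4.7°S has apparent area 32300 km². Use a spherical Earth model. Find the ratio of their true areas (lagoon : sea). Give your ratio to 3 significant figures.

Since Mercator area scale is 1/cos²φ, the true area equals the apparent area multiplied by cos²φ.
True area of lagoon: 230000 × cos²(42.8°) = 230000 × 0.5384 = 123800 km².
True area of sea: 32300 × cos²(4.7°) = 32300 × 0.9933 = 32080 km².
Ratio = 123800 / 32080 ≈ 3.86.

3.86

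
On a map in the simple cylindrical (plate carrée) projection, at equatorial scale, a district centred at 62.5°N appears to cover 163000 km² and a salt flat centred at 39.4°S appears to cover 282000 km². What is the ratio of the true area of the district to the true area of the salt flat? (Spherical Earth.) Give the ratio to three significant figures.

On the plate carrée, areal scale = h·k = 1 × sec φ, so true area = apparent × cos φ.
True area of district: 163000 × cos(62.5°) = 163000 × 0.4617 = 75270 km².
True area of salt flat: 282000 × cos(39.4°) = 282000 × 0.7727 = 217900 km².
Ratio = 75270 / 217900 ≈ 0.345.

0.345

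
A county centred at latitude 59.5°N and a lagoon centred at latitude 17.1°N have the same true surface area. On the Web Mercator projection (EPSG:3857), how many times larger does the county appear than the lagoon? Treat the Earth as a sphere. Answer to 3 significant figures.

3.55

Mercator areal scale is sec²φ.
At 59.5°: sec²(59.5°) = 1/0.5075² = 3.882.
At 17.1°: sec²(17.1°) = 1/0.9558² = 1.095.
Ratio = 3.882/1.095 = cos²(17.1°)/cos²(59.5°) ≈ 3.55.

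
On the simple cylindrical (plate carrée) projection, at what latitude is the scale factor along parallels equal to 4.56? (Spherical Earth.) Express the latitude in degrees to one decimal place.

Plate carrée: h = 1, k = sec φ along parallels.
sec φ = 4.56  ⇒  cos φ = 0.2193  ⇒  φ ≈ 77.3°.

77.3°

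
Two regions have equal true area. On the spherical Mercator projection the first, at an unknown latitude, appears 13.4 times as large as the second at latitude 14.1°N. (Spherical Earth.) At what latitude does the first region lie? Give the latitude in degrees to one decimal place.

Mercator areal scale is sec²φ, so apparent-area ratio = sec²φ₁ / sec²φ₂ = cos²φ₂ / cos²φ₁.
cos²φ₂ / cos²φ₁ = 13.4  ⇒  cos φ₁ = cos 14.1° / √13.4 = 0.9699/3.661 = 0.2649.
φ₁ = arccos(0.2649) ≈ 74.6°.

74.6°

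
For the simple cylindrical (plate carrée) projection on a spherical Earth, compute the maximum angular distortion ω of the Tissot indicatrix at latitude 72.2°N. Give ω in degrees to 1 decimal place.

64.2°

For the equirectangular projection with φ₀ = 0 (plate carrée), h = 1 along meridians and k = sec φ along parallels.
At 72.2°: h = 1.000, k = 3.271; principal scales a = 3.271, b = 1.000.
sin(ω/2) = (a − b)/(a + b) = 2.271/4.271 = 0.5318, so ω = 2 arcsin(0.5318) ≈ 64.2°.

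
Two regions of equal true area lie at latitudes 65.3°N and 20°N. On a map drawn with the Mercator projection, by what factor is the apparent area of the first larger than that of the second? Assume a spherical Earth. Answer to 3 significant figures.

Mercator is conformal with k = sec φ, so areal scale = k² = sec²φ.
At 65.3°: sec²(65.3°) = 1/0.4179² = 5.727.
At 20°: sec²(20°) = 1/0.9397² = 1.132.
Ratio = 5.727/1.132 = cos²(20°)/cos²(65.3°) ≈ 5.06.

5.06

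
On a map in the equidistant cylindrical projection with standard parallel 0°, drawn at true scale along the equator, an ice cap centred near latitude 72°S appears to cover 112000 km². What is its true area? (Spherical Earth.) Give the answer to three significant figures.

In the plate carrée (x = Rλ, y = Rφ), meridians are true-scale (h = 1) and parallels are stretched by k = sec φ.
Areal scale = h·k = 1 × sec φ; at 72°, h = 1.000, k = 3.236, so h·k = 3.236.
True area = apparent / (areal scale) = 112000 / 3.236 ≈ 34600 km².

34600 km²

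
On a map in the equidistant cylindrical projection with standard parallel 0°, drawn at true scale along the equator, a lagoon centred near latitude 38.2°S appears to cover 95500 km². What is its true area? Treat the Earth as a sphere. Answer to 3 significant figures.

75000 km²

Plate carrée maps x = Rλ, y = Rφ. The meridian scale is h = 1 and the parallel scale is k = 1/cos φ = sec φ.
Areal scale = h·k = 1 × sec φ; at 38.2°, h = 1.000, k = 1.272, so h·k = 1.272.
True area = apparent / (areal scale) = 95500 / 1.272 ≈ 75000 km².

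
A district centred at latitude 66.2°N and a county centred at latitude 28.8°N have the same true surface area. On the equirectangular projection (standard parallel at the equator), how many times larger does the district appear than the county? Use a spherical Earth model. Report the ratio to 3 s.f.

2.17

Plate carrée maps x = Rλ, y = Rφ. The meridian scale is h = 1 and the parallel scale is k = 1/cos φ = sec φ.
Areal scale at 66.2°: h·k = 1.000 × 2.478 = 2.478.
Areal scale at 28.8°: h·k = 1.000 × 1.141 = 1.141.
Ratio = 2.478/1.141 ≈ 2.17.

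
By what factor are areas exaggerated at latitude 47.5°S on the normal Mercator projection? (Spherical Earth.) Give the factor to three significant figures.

2.19

For Mercator, h = k = sec φ (a conformal cylindrical projection has a single point scale, 1/cos φ).
Areal scale = k² = sec²φ = 1/cos²(47.5°) = 1/0.6756² = 2.191.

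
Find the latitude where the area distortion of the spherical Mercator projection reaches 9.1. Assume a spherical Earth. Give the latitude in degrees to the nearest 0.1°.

70.6°

Mercator areal scale is sec²φ.
sec²φ = 9.1  ⇒  cos²φ = 0.1099  ⇒  cos φ = 0.3315.
φ = arccos(0.3315) ≈ 70.6°.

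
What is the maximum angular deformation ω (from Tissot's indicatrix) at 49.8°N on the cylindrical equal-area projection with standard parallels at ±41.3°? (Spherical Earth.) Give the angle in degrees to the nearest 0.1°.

A cylindrical equal-area projection with standard parallel φ₀ has meridian scale h = cos φ / cos φ₀ and parallel scale k = cos φ₀ / cos φ (so areas are preserved, h·k = 1).
At 49.8°: h = 0.8592, k = 1.164; principal scales a = 1.164, b = 0.8592.
sin(ω/2) = (a − b)/(a + b) = 0.3048/2.023 = 0.1506, so ω = 2 arcsin(0.1506) ≈ 17.3°.

17.3°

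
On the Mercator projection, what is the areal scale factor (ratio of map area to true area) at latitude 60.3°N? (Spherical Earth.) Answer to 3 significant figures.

For Mercator, h = k = sec φ (a conformal cylindrical projection has a single point scale, 1/cos φ).
Areal scale = k² = sec²φ = 1/cos²(60.3°) = 1/0.4955² = 4.074.

4.07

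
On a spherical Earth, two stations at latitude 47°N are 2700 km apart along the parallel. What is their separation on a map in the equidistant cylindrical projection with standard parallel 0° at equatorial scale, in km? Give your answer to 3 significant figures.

3960 km

Plate carrée maps x = Rλ, y = Rφ. The meridian scale is h = 1 and the parallel scale is k = 1/cos φ = sec φ.
Along the parallel, k = sec 47° = 1/0.6820 = 1.466.
Map distance = 2700 × 1.466 ≈ 3960 km.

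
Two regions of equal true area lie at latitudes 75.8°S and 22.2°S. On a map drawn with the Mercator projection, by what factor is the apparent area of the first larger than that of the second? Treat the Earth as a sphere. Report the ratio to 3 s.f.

14.2

Mercator is conformal with k = sec φ, so areal scale = k² = sec²φ.
At 75.8°: sec²(75.8°) = 1/0.2453² = 16.62.
At 22.2°: sec²(22.2°) = 1/0.9259² = 1.167.
Ratio = 16.62/1.167 = cos²(22.2°)/cos²(75.8°) ≈ 14.2.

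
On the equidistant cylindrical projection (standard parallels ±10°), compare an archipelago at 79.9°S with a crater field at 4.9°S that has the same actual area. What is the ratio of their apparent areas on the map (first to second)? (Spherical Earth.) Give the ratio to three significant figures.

5.68

With standard parallel φ₀ = 10°, the equirectangular projection gives x = Rλ cos φ₀, y = Rφ, so h = 1 and k = cos 10° / cos φ.
Areal scale at 79.9°: h·k = 1.000 × 5.616 = 5.616.
Areal scale at 4.9°: h·k = 1.000 × 0.9884 = 0.9884.
Ratio = 5.616/0.9884 ≈ 5.68.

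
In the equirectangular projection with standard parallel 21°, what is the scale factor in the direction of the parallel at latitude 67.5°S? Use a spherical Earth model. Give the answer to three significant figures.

2.44

The equidistant cylindrical projection with φ₀ = 21° has h = 1 (meridians true) and k = cos φ₀ / cos φ along parallels.
k = cos 21° / cos 67.5° = 0.9336/0.3827 = 2.440.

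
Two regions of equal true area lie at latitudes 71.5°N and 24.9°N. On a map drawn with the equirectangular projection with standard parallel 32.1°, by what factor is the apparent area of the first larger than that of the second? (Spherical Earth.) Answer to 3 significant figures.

2.86

With standard parallel φ₀ = 32.1°, the equirectangular projection gives x = Rλ cos φ₀, y = Rφ, so h = 1 and k = cos 32.1° / cos φ.
Areal scale at 71.5°: h·k = 1.000 × 2.670 = 2.670.
Areal scale at 24.9°: h·k = 1.000 × 0.9339 = 0.9339.
Ratio = 2.670/0.9339 ≈ 2.86.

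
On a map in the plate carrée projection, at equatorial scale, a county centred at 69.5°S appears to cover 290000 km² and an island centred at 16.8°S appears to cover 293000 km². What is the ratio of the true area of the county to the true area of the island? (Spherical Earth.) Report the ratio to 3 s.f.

On the plate carrée, areal scale = h·k = 1 × sec φ, so true area = apparent × cos φ.
True area of county: 290000 × cos(69.5°) = 290000 × 0.3502 = 101600 km².
True area of island: 293000 × cos(16.8°) = 293000 × 0.9573 = 280500 km².
Ratio = 101600 / 280500 ≈ 0.362.

0.362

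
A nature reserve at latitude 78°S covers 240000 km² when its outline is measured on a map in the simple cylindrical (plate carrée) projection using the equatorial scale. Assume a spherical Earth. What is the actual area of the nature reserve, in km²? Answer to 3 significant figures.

In the plate carrée (x = Rλ, y = Rφ), meridians are true-scale (h = 1) and parallels are stretched by k = sec φ.
Areal scale = h·k = 1 × sec φ; at 78°, h = 1.000, k = 4.810, so h·k = 4.810.
True area = apparent / (areal scale) = 240000 / 4.810 ≈ 49900 km².

49900 km²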